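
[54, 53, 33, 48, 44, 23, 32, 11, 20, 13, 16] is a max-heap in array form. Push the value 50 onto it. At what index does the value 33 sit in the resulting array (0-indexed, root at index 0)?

5

append 50 at index 11 → [54, 53, 33, 48, 44, 23, 32, 11, 20, 13, 16, 50]
50 > parent 23 at index 5, swap → [54, 53, 33, 48, 44, 50, 32, 11, 20, 13, 16, 23]
50 > parent 33 at index 2, swap → [54, 53, 50, 48, 44, 33, 32, 11, 20, 13, 16, 23]
resulting array: [54, 53, 50, 48, 44, 33, 32, 11, 20, 13, 16, 23]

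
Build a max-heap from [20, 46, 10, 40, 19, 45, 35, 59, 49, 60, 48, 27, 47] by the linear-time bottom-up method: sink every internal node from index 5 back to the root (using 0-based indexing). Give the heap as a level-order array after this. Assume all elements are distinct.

sift down from index 5:
  45 vs larger child 47 at index 12, swap → [20, 46, 10, 40, 19, 47, 35, 59, 49, 60, 48, 27, 45]
sift down from index 4:
  19 vs larger child 60 at index 9, swap → [20, 46, 10, 40, 60, 47, 35, 59, 49, 19, 48, 27, 45]
sift down from index 3:
  40 vs larger child 59 at index 7, swap → [20, 46, 10, 59, 60, 47, 35, 40, 49, 19, 48, 27, 45]
sift down from index 2:
  10 vs larger child 47 at index 5, swap → [20, 46, 47, 59, 60, 10, 35, 40, 49, 19, 48, 27, 45]
  10 vs larger child 45 at index 12, swap → [20, 46, 47, 59, 60, 45, 35, 40, 49, 19, 48, 27, 10]
sift down from index 1:
  46 vs larger child 60 at index 4, swap → [20, 60, 47, 59, 46, 45, 35, 40, 49, 19, 48, 27, 10]
  46 vs larger child 48 at index 10, swap → [20, 60, 47, 59, 48, 45, 35, 40, 49, 19, 46, 27, 10]
sift down from index 0:
  20 vs larger child 60 at index 1, swap → [60, 20, 47, 59, 48, 45, 35, 40, 49, 19, 46, 27, 10]
  20 vs larger child 59 at index 3, swap → [60, 59, 47, 20, 48, 45, 35, 40, 49, 19, 46, 27, 10]
  20 vs larger child 49 at index 8, swap → [60, 59, 47, 49, 48, 45, 35, 40, 20, 19, 46, 27, 10]

[60, 59, 47, 49, 48, 45, 35, 40, 20, 19, 46, 27, 10]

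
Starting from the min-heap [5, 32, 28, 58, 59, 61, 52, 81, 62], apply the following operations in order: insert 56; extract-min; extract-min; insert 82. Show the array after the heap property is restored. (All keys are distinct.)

[32, 56, 52, 58, 62, 61, 59, 81, 82]

insert 56:
  append 56 at index 9 → [5, 32, 28, 58, 59, 61, 52, 81, 62, 56]
  56 < parent 59 at index 4, swap → [5, 32, 28, 58, 56, 61, 52, 81, 62, 59]
extract-min → returns 5:
  remove root 5; move last element 59 to root → [59, 32, 28, 58, 56, 61, 52, 81, 62]
  59 vs smaller child 28 at index 2, swap → [28, 32, 59, 58, 56, 61, 52, 81, 62]
  59 vs smaller child 52 at index 6, swap → [28, 32, 52, 58, 56, 61, 59, 81, 62]
extract-min → returns 28:
  remove root 28; move last element 62 to root → [62, 32, 52, 58, 56, 61, 59, 81]
  62 vs smaller child 32 at index 1, swap → [32, 62, 52, 58, 56, 61, 59, 81]
  62 vs smaller child 56 at index 4, swap → [32, 56, 52, 58, 62, 61, 59, 81]
insert 82:
  append 82 at index 8 → [32, 56, 52, 58, 62, 61, 59, 81, 82] (no swap needed)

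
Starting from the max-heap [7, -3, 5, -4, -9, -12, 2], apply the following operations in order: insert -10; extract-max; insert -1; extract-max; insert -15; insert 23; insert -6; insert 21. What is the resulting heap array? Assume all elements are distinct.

insert -10:
  append -10 at index 7 → [7, -3, 5, -4, -9, -12, 2, -10] (no swap needed)
extract-max → returns 7:
  remove root 7; move last element -10 to root → [-10, -3, 5, -4, -9, -12, 2]
  -10 vs larger child 5 at index 2, swap → [5, -3, -10, -4, -9, -12, 2]
  -10 vs larger child 2 at index 6, swap → [5, -3, 2, -4, -9, -12, -10]
insert -1:
  append -1 at index 7 → [5, -3, 2, -4, -9, -12, -10, -1]
  -1 > parent -4 at index 3, swap → [5, -3, 2, -1, -9, -12, -10, -4]
  -1 > parent -3 at index 1, swap → [5, -1, 2, -3, -9, -12, -10, -4]
extract-max → returns 5:
  remove root 5; move last element -4 to root → [-4, -1, 2, -3, -9, -12, -10]
  -4 vs larger child 2 at index 2, swap → [2, -1, -4, -3, -9, -12, -10]
insert -15:
  append -15 at index 7 → [2, -1, -4, -3, -9, -12, -10, -15] (no swap needed)
insert 23:
  append 23 at index 8 → [2, -1, -4, -3, -9, -12, -10, -15, 23]
  23 > parent -3 at index 3, swap → [2, -1, -4, 23, -9, -12, -10, -15, -3]
  23 > parent -1 at index 1, swap → [2, 23, -4, -1, -9, -12, -10, -15, -3]
  23 > parent 2 at index 0, swap → [23, 2, -4, -1, -9, -12, -10, -15, -3]
insert -6:
  append -6 at index 9 → [23, 2, -4, -1, -9, -12, -10, -15, -3, -6]
  -6 > parent -9 at index 4, swap → [23, 2, -4, -1, -6, -12, -10, -15, -3, -9]
insert 21:
  append 21 at index 10 → [23, 2, -4, -1, -6, -12, -10, -15, -3, -9, 21]
  21 > parent -6 at index 4, swap → [23, 2, -4, -1, 21, -12, -10, -15, -3, -9, -6]
  21 > parent 2 at index 1, swap → [23, 21, -4, -1, 2, -12, -10, -15, -3, -9, -6]

[23, 21, -4, -1, 2, -12, -10, -15, -3, -9, -6]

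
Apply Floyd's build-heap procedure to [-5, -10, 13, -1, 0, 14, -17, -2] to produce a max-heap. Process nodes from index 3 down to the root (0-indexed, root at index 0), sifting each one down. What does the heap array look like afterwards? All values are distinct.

[14, 0, 13, -1, -10, -5, -17, -2]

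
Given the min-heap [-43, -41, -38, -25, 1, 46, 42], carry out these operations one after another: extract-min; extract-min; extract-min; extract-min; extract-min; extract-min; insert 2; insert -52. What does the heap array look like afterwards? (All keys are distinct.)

[-52, 46, 2]

extract-min → returns -43:
  remove root -43; move last element 42 to root → [42, -41, -38, -25, 1, 46]
  42 vs smaller child -41 at index 1, swap → [-41, 42, -38, -25, 1, 46]
  42 vs smaller child -25 at index 3, swap → [-41, -25, -38, 42, 1, 46]
extract-min → returns -41:
  remove root -41; move last element 46 to root → [46, -25, -38, 42, 1]
  46 vs smaller child -38 at index 2, swap → [-38, -25, 46, 42, 1]
extract-min → returns -38:
  remove root -38; move last element 1 to root → [1, -25, 46, 42]
  1 vs smaller child -25 at index 1, swap → [-25, 1, 46, 42]
extract-min → returns -25:
  remove root -25; move last element 42 to root → [42, 1, 46]
  42 vs smaller child 1 at index 1, swap → [1, 42, 46]
extract-min → returns 1:
  remove root 1; move last element 46 to root → [46, 42]
  46 vs only child 42 at index 1, swap → [42, 46]
extract-min → returns 42:
  remove root 42; move last element 46 to root → [46] (no swap needed)
insert 2:
  append 2 at index 1 → [46, 2]
  2 < parent 46 at index 0, swap → [2, 46]
insert -52:
  append -52 at index 2 → [2, 46, -52]
  -52 < parent 2 at index 0, swap → [-52, 46, 2]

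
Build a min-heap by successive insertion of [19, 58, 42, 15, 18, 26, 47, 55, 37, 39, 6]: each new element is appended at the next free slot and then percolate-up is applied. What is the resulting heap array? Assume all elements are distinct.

[6, 15, 26, 37, 18, 42, 47, 58, 55, 39, 19]

Insert 19:
  append 19 at index 0 → [19] (no swap needed)
Insert 58:
  append 58 at index 1 → [19, 58] (no swap needed)
Insert 42:
  append 42 at index 2 → [19, 58, 42] (no swap needed)
Insert 15:
  append 15 at index 3 → [19, 58, 42, 15]
  15 < parent 58 at index 1, swap → [19, 15, 42, 58]
  15 < parent 19 at index 0, swap → [15, 19, 42, 58]
Insert 18:
  append 18 at index 4 → [15, 19, 42, 58, 18]
  18 < parent 19 at index 1, swap → [15, 18, 42, 58, 19]
Insert 26:
  append 26 at index 5 → [15, 18, 42, 58, 19, 26]
  26 < parent 42 at index 2, swap → [15, 18, 26, 58, 19, 42]
Insert 47:
  append 47 at index 6 → [15, 18, 26, 58, 19, 42, 47] (no swap needed)
Insert 55:
  append 55 at index 7 → [15, 18, 26, 58, 19, 42, 47, 55]
  55 < parent 58 at index 3, swap → [15, 18, 26, 55, 19, 42, 47, 58]
Insert 37:
  append 37 at index 8 → [15, 18, 26, 55, 19, 42, 47, 58, 37]
  37 < parent 55 at index 3, swap → [15, 18, 26, 37, 19, 42, 47, 58, 55]
Insert 39:
  append 39 at index 9 → [15, 18, 26, 37, 19, 42, 47, 58, 55, 39] (no swap needed)
Insert 6:
  append 6 at index 10 → [15, 18, 26, 37, 19, 42, 47, 58, 55, 39, 6]
  6 < parent 19 at index 4, swap → [15, 18, 26, 37, 6, 42, 47, 58, 55, 39, 19]
  6 < parent 18 at index 1, swap → [15, 6, 26, 37, 18, 42, 47, 58, 55, 39, 19]
  6 < parent 15 at index 0, swap → [6, 15, 26, 37, 18, 42, 47, 58, 55, 39, 19]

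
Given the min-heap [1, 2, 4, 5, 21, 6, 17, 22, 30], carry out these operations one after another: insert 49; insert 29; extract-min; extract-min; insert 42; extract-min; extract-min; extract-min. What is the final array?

[17, 21, 29, 22, 42, 49, 30]

insert 49:
  append 49 at index 9 → [1, 2, 4, 5, 21, 6, 17, 22, 30, 49] (no swap needed)
insert 29:
  append 29 at index 10 → [1, 2, 4, 5, 21, 6, 17, 22, 30, 49, 29] (no swap needed)
extract-min → returns 1:
  remove root 1; move last element 29 to root → [29, 2, 4, 5, 21, 6, 17, 22, 30, 49]
  29 vs smaller child 2 at index 1, swap → [2, 29, 4, 5, 21, 6, 17, 22, 30, 49]
  29 vs smaller child 5 at index 3, swap → [2, 5, 4, 29, 21, 6, 17, 22, 30, 49]
  29 vs smaller child 22 at index 7, swap → [2, 5, 4, 22, 21, 6, 17, 29, 30, 49]
extract-min → returns 2:
  remove root 2; move last element 49 to root → [49, 5, 4, 22, 21, 6, 17, 29, 30]
  49 vs smaller child 4 at index 2, swap → [4, 5, 49, 22, 21, 6, 17, 29, 30]
  49 vs smaller child 6 at index 5, swap → [4, 5, 6, 22, 21, 49, 17, 29, 30]
insert 42:
  append 42 at index 9 → [4, 5, 6, 22, 21, 49, 17, 29, 30, 42] (no swap needed)
extract-min → returns 4:
  remove root 4; move last element 42 to root → [42, 5, 6, 22, 21, 49, 17, 29, 30]
  42 vs smaller child 5 at index 1, swap → [5, 42, 6, 22, 21, 49, 17, 29, 30]
  42 vs smaller child 21 at index 4, swap → [5, 21, 6, 22, 42, 49, 17, 29, 30]
extract-min → returns 5:
  remove root 5; move last element 30 to root → [30, 21, 6, 22, 42, 49, 17, 29]
  30 vs smaller child 6 at index 2, swap → [6, 21, 30, 22, 42, 49, 17, 29]
  30 vs smaller child 17 at index 6, swap → [6, 21, 17, 22, 42, 49, 30, 29]
extract-min → returns 6:
  remove root 6; move last element 29 to root → [29, 21, 17, 22, 42, 49, 30]
  29 vs smaller child 17 at index 2, swap → [17, 21, 29, 22, 42, 49, 30]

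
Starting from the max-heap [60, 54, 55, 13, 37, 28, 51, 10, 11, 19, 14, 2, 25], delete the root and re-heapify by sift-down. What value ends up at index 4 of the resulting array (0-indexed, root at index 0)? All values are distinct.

37

remove root 60; move last element 25 to root → [25, 54, 55, 13, 37, 28, 51, 10, 11, 19, 14, 2]
25 vs larger child 55 at index 2, swap → [55, 54, 25, 13, 37, 28, 51, 10, 11, 19, 14, 2]
25 vs larger child 51 at index 6, swap → [55, 54, 51, 13, 37, 28, 25, 10, 11, 19, 14, 2]
resulting array: [55, 54, 51, 13, 37, 28, 25, 10, 11, 19, 14, 2]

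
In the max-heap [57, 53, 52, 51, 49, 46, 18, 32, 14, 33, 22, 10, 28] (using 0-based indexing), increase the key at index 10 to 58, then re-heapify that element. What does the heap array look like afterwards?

[58, 57, 52, 51, 53, 46, 18, 32, 14, 33, 49, 10, 28]

set index 10 from 22 to 58 → [57, 53, 52, 51, 49, 46, 18, 32, 14, 33, 58, 10, 28]
58 > parent 49 at index 4, swap → [57, 53, 52, 51, 58, 46, 18, 32, 14, 33, 49, 10, 28]
58 > parent 53 at index 1, swap → [57, 58, 52, 51, 53, 46, 18, 32, 14, 33, 49, 10, 28]
58 > parent 57 at index 0, swap → [58, 57, 52, 51, 53, 46, 18, 32, 14, 33, 49, 10, 28]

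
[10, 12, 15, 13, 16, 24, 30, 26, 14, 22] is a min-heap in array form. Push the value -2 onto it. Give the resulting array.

append -2 at index 10 → [10, 12, 15, 13, 16, 24, 30, 26, 14, 22, -2]
-2 < parent 16 at index 4, swap → [10, 12, 15, 13, -2, 24, 30, 26, 14, 22, 16]
-2 < parent 12 at index 1, swap → [10, -2, 15, 13, 12, 24, 30, 26, 14, 22, 16]
-2 < parent 10 at index 0, swap → [-2, 10, 15, 13, 12, 24, 30, 26, 14, 22, 16]

[-2, 10, 15, 13, 12, 24, 30, 26, 14, 22, 16]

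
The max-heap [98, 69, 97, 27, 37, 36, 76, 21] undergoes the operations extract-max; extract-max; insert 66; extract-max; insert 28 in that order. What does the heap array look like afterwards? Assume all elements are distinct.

[69, 37, 66, 27, 36, 21, 28]

extract-max → returns 98:
  remove root 98; move last element 21 to root → [21, 69, 97, 27, 37, 36, 76]
  21 vs larger child 97 at index 2, swap → [97, 69, 21, 27, 37, 36, 76]
  21 vs larger child 76 at index 6, swap → [97, 69, 76, 27, 37, 36, 21]
extract-max → returns 97:
  remove root 97; move last element 21 to root → [21, 69, 76, 27, 37, 36]
  21 vs larger child 76 at index 2, swap → [76, 69, 21, 27, 37, 36]
  21 vs only child 36 at index 5, swap → [76, 69, 36, 27, 37, 21]
insert 66:
  append 66 at index 6 → [76, 69, 36, 27, 37, 21, 66]
  66 > parent 36 at index 2, swap → [76, 69, 66, 27, 37, 21, 36]
extract-max → returns 76:
  remove root 76; move last element 36 to root → [36, 69, 66, 27, 37, 21]
  36 vs larger child 69 at index 1, swap → [69, 36, 66, 27, 37, 21]
  36 vs larger child 37 at index 4, swap → [69, 37, 66, 27, 36, 21]
insert 28:
  append 28 at index 6 → [69, 37, 66, 27, 36, 21, 28] (no swap needed)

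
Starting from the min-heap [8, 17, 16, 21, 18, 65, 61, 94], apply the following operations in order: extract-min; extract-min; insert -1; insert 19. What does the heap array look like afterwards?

[-1, 18, 17, 19, 94, 65, 61, 21]

extract-min → returns 8:
  remove root 8; move last element 94 to root → [94, 17, 16, 21, 18, 65, 61]
  94 vs smaller child 16 at index 2, swap → [16, 17, 94, 21, 18, 65, 61]
  94 vs smaller child 61 at index 6, swap → [16, 17, 61, 21, 18, 65, 94]
extract-min → returns 16:
  remove root 16; move last element 94 to root → [94, 17, 61, 21, 18, 65]
  94 vs smaller child 17 at index 1, swap → [17, 94, 61, 21, 18, 65]
  94 vs smaller child 18 at index 4, swap → [17, 18, 61, 21, 94, 65]
insert -1:
  append -1 at index 6 → [17, 18, 61, 21, 94, 65, -1]
  -1 < parent 61 at index 2, swap → [17, 18, -1, 21, 94, 65, 61]
  -1 < parent 17 at index 0, swap → [-1, 18, 17, 21, 94, 65, 61]
insert 19:
  append 19 at index 7 → [-1, 18, 17, 21, 94, 65, 61, 19]
  19 < parent 21 at index 3, swap → [-1, 18, 17, 19, 94, 65, 61, 21]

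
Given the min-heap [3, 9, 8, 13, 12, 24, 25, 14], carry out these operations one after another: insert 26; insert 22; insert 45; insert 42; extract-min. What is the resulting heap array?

[8, 9, 24, 13, 12, 42, 25, 14, 26, 22, 45]

insert 26:
  append 26 at index 8 → [3, 9, 8, 13, 12, 24, 25, 14, 26] (no swap needed)
insert 22:
  append 22 at index 9 → [3, 9, 8, 13, 12, 24, 25, 14, 26, 22] (no swap needed)
insert 45:
  append 45 at index 10 → [3, 9, 8, 13, 12, 24, 25, 14, 26, 22, 45] (no swap needed)
insert 42:
  append 42 at index 11 → [3, 9, 8, 13, 12, 24, 25, 14, 26, 22, 45, 42] (no swap needed)
extract-min → returns 3:
  remove root 3; move last element 42 to root → [42, 9, 8, 13, 12, 24, 25, 14, 26, 22, 45]
  42 vs smaller child 8 at index 2, swap → [8, 9, 42, 13, 12, 24, 25, 14, 26, 22, 45]
  42 vs smaller child 24 at index 5, swap → [8, 9, 24, 13, 12, 42, 25, 14, 26, 22, 45]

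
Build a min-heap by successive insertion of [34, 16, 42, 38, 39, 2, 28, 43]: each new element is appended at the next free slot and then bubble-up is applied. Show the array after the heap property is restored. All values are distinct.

[2, 34, 16, 38, 39, 42, 28, 43]

Insert 34:
  append 34 at index 0 → [34] (no swap needed)
Insert 16:
  append 16 at index 1 → [34, 16]
  16 < parent 34 at index 0, swap → [16, 34]
Insert 42:
  append 42 at index 2 → [16, 34, 42] (no swap needed)
Insert 38:
  append 38 at index 3 → [16, 34, 42, 38] (no swap needed)
Insert 39:
  append 39 at index 4 → [16, 34, 42, 38, 39] (no swap needed)
Insert 2:
  append 2 at index 5 → [16, 34, 42, 38, 39, 2]
  2 < parent 42 at index 2, swap → [16, 34, 2, 38, 39, 42]
  2 < parent 16 at index 0, swap → [2, 34, 16, 38, 39, 42]
Insert 28:
  append 28 at index 6 → [2, 34, 16, 38, 39, 42, 28] (no swap needed)
Insert 43:
  append 43 at index 7 → [2, 34, 16, 38, 39, 42, 28, 43] (no swap needed)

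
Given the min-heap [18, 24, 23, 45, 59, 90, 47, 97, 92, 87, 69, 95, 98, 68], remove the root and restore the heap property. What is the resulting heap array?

[23, 24, 47, 45, 59, 90, 68, 97, 92, 87, 69, 95, 98]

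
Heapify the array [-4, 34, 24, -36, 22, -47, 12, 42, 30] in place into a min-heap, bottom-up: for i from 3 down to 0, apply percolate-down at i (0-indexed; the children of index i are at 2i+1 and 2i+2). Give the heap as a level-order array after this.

[-47, -36, -4, 30, 22, 24, 12, 42, 34]

sift down from index 3: already satisfies heap property
sift down from index 2:
  24 vs smaller child -47 at index 5, swap → [-4, 34, -47, -36, 22, 24, 12, 42, 30]
sift down from index 1:
  34 vs smaller child -36 at index 3, swap → [-4, -36, -47, 34, 22, 24, 12, 42, 30]
  34 vs smaller child 30 at index 8, swap → [-4, -36, -47, 30, 22, 24, 12, 42, 34]
sift down from index 0:
  -4 vs smaller child -47 at index 2, swap → [-47, -36, -4, 30, 22, 24, 12, 42, 34]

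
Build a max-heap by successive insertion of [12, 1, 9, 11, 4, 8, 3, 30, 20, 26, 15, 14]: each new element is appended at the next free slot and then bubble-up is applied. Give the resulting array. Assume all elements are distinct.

[30, 26, 14, 12, 20, 9, 3, 1, 11, 4, 15, 8]

Insert 12:
  append 12 at index 0 → [12] (no swap needed)
Insert 1:
  append 1 at index 1 → [12, 1] (no swap needed)
Insert 9:
  append 9 at index 2 → [12, 1, 9] (no swap needed)
Insert 11:
  append 11 at index 3 → [12, 1, 9, 11]
  11 > parent 1 at index 1, swap → [12, 11, 9, 1]
Insert 4:
  append 4 at index 4 → [12, 11, 9, 1, 4] (no swap needed)
Insert 8:
  append 8 at index 5 → [12, 11, 9, 1, 4, 8] (no swap needed)
Insert 3:
  append 3 at index 6 → [12, 11, 9, 1, 4, 8, 3] (no swap needed)
Insert 30:
  append 30 at index 7 → [12, 11, 9, 1, 4, 8, 3, 30]
  30 > parent 1 at index 3, swap → [12, 11, 9, 30, 4, 8, 3, 1]
  30 > parent 11 at index 1, swap → [12, 30, 9, 11, 4, 8, 3, 1]
  30 > parent 12 at index 0, swap → [30, 12, 9, 11, 4, 8, 3, 1]
Insert 20:
  append 20 at index 8 → [30, 12, 9, 11, 4, 8, 3, 1, 20]
  20 > parent 11 at index 3, swap → [30, 12, 9, 20, 4, 8, 3, 1, 11]
  20 > parent 12 at index 1, swap → [30, 20, 9, 12, 4, 8, 3, 1, 11]
Insert 26:
  append 26 at index 9 → [30, 20, 9, 12, 4, 8, 3, 1, 11, 26]
  26 > parent 4 at index 4, swap → [30, 20, 9, 12, 26, 8, 3, 1, 11, 4]
  26 > parent 20 at index 1, swap → [30, 26, 9, 12, 20, 8, 3, 1, 11, 4]
Insert 15:
  append 15 at index 10 → [30, 26, 9, 12, 20, 8, 3, 1, 11, 4, 15] (no swap needed)
Insert 14:
  append 14 at index 11 → [30, 26, 9, 12, 20, 8, 3, 1, 11, 4, 15, 14]
  14 > parent 8 at index 5, swap → [30, 26, 9, 12, 20, 14, 3, 1, 11, 4, 15, 8]
  14 > parent 9 at index 2, swap → [30, 26, 14, 12, 20, 9, 3, 1, 11, 4, 15, 8]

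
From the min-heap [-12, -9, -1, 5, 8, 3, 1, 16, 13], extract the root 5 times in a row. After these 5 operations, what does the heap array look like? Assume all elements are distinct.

extract-min #1 returns -12:
  remove root -12; move last element 13 to root → [13, -9, -1, 5, 8, 3, 1, 16]
  13 vs smaller child -9 at index 1, swap → [-9, 13, -1, 5, 8, 3, 1, 16]
  13 vs smaller child 5 at index 3, swap → [-9, 5, -1, 13, 8, 3, 1, 16]
extract-min #2 returns -9:
  remove root -9; move last element 16 to root → [16, 5, -1, 13, 8, 3, 1]
  16 vs smaller child -1 at index 2, swap → [-1, 5, 16, 13, 8, 3, 1]
  16 vs smaller child 1 at index 6, swap → [-1, 5, 1, 13, 8, 3, 16]
extract-min #3 returns -1:
  remove root -1; move last element 16 to root → [16, 5, 1, 13, 8, 3]
  16 vs smaller child 1 at index 2, swap → [1, 5, 16, 13, 8, 3]
  16 vs only child 3 at index 5, swap → [1, 5, 3, 13, 8, 16]
extract-min #4 returns 1:
  remove root 1; move last element 16 to root → [16, 5, 3, 13, 8]
  16 vs smaller child 3 at index 2, swap → [3, 5, 16, 13, 8]
extract-min #5 returns 3:
  remove root 3; move last element 8 to root → [8, 5, 16, 13]
  8 vs smaller child 5 at index 1, swap → [5, 8, 16, 13]

[5, 8, 16, 13]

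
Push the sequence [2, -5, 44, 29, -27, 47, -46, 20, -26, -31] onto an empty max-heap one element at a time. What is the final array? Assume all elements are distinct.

Insert 2:
  append 2 at index 0 → [2] (no swap needed)
Insert -5:
  append -5 at index 1 → [2, -5] (no swap needed)
Insert 44:
  append 44 at index 2 → [2, -5, 44]
  44 > parent 2 at index 0, swap → [44, -5, 2]
Insert 29:
  append 29 at index 3 → [44, -5, 2, 29]
  29 > parent -5 at index 1, swap → [44, 29, 2, -5]
Insert -27:
  append -27 at index 4 → [44, 29, 2, -5, -27] (no swap needed)
Insert 47:
  append 47 at index 5 → [44, 29, 2, -5, -27, 47]
  47 > parent 2 at index 2, swap → [44, 29, 47, -5, -27, 2]
  47 > parent 44 at index 0, swap → [47, 29, 44, -5, -27, 2]
Insert -46:
  append -46 at index 6 → [47, 29, 44, -5, -27, 2, -46] (no swap needed)
Insert 20:
  append 20 at index 7 → [47, 29, 44, -5, -27, 2, -46, 20]
  20 > parent -5 at index 3, swap → [47, 29, 44, 20, -27, 2, -46, -5]
Insert -26:
  append -26 at index 8 → [47, 29, 44, 20, -27, 2, -46, -5, -26] (no swap needed)
Insert -31:
  append -31 at index 9 → [47, 29, 44, 20, -27, 2, -46, -5, -26, -31] (no swap needed)

[47, 29, 44, 20, -27, 2, -46, -5, -26, -31]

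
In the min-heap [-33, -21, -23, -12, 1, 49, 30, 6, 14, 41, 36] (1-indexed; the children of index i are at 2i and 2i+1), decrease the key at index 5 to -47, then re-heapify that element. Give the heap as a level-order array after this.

[-47, -33, -23, -12, -21, 49, 30, 6, 14, 41, 36]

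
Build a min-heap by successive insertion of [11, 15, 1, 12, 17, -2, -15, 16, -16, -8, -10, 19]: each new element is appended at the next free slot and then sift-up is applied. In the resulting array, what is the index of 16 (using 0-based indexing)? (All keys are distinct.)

7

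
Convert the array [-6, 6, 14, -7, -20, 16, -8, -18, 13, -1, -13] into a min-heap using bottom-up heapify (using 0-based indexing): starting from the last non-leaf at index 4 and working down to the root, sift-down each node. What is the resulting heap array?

sift down from index 4: already satisfies heap property
sift down from index 3:
  -7 vs smaller child -18 at index 7, swap → [-6, 6, 14, -18, -20, 16, -8, -7, 13, -1, -13]
sift down from index 2:
  14 vs smaller child -8 at index 6, swap → [-6, 6, -8, -18, -20, 16, 14, -7, 13, -1, -13]
sift down from index 1:
  6 vs smaller child -20 at index 4, swap → [-6, -20, -8, -18, 6, 16, 14, -7, 13, -1, -13]
  6 vs smaller child -13 at index 10, swap → [-6, -20, -8, -18, -13, 16, 14, -7, 13, -1, 6]
sift down from index 0:
  -6 vs smaller child -20 at index 1, swap → [-20, -6, -8, -18, -13, 16, 14, -7, 13, -1, 6]
  -6 vs smaller child -18 at index 3, swap → [-20, -18, -8, -6, -13, 16, 14, -7, 13, -1, 6]
  -6 vs smaller child -7 at index 7, swap → [-20, -18, -8, -7, -13, 16, 14, -6, 13, -1, 6]

[-20, -18, -8, -7, -13, 16, 14, -6, 13, -1, 6]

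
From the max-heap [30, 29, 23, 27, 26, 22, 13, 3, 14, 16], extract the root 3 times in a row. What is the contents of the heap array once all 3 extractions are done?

[26, 16, 23, 3, 14, 22, 13]

extract-max #1 returns 30:
  remove root 30; move last element 16 to root → [16, 29, 23, 27, 26, 22, 13, 3, 14]
  16 vs larger child 29 at index 1, swap → [29, 16, 23, 27, 26, 22, 13, 3, 14]
  16 vs larger child 27 at index 3, swap → [29, 27, 23, 16, 26, 22, 13, 3, 14]
extract-max #2 returns 29:
  remove root 29; move last element 14 to root → [14, 27, 23, 16, 26, 22, 13, 3]
  14 vs larger child 27 at index 1, swap → [27, 14, 23, 16, 26, 22, 13, 3]
  14 vs larger child 26 at index 4, swap → [27, 26, 23, 16, 14, 22, 13, 3]
extract-max #3 returns 27:
  remove root 27; move last element 3 to root → [3, 26, 23, 16, 14, 22, 13]
  3 vs larger child 26 at index 1, swap → [26, 3, 23, 16, 14, 22, 13]
  3 vs larger child 16 at index 3, swap → [26, 16, 23, 3, 14, 22, 13]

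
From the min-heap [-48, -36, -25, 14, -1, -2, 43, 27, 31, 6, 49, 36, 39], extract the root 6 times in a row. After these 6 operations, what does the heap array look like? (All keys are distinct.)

[14, 27, 36, 31, 39, 49, 43]

extract-min #1 returns -48:
  remove root -48; move last element 39 to root → [39, -36, -25, 14, -1, -2, 43, 27, 31, 6, 49, 36]
  39 vs smaller child -36 at index 1, swap → [-36, 39, -25, 14, -1, -2, 43, 27, 31, 6, 49, 36]
  39 vs smaller child -1 at index 4, swap → [-36, -1, -25, 14, 39, -2, 43, 27, 31, 6, 49, 36]
  39 vs smaller child 6 at index 9, swap → [-36, -1, -25, 14, 6, -2, 43, 27, 31, 39, 49, 36]
extract-min #2 returns -36:
  remove root -36; move last element 36 to root → [36, -1, -25, 14, 6, -2, 43, 27, 31, 39, 49]
  36 vs smaller child -25 at index 2, swap → [-25, -1, 36, 14, 6, -2, 43, 27, 31, 39, 49]
  36 vs smaller child -2 at index 5, swap → [-25, -1, -2, 14, 6, 36, 43, 27, 31, 39, 49]
extract-min #3 returns -25:
  remove root -25; move last element 49 to root → [49, -1, -2, 14, 6, 36, 43, 27, 31, 39]
  49 vs smaller child -2 at index 2, swap → [-2, -1, 49, 14, 6, 36, 43, 27, 31, 39]
  49 vs smaller child 36 at index 5, swap → [-2, -1, 36, 14, 6, 49, 43, 27, 31, 39]
extract-min #4 returns -2:
  remove root -2; move last element 39 to root → [39, -1, 36, 14, 6, 49, 43, 27, 31]
  39 vs smaller child -1 at index 1, swap → [-1, 39, 36, 14, 6, 49, 43, 27, 31]
  39 vs smaller child 6 at index 4, swap → [-1, 6, 36, 14, 39, 49, 43, 27, 31]
extract-min #5 returns -1:
  remove root -1; move last element 31 to root → [31, 6, 36, 14, 39, 49, 43, 27]
  31 vs smaller child 6 at index 1, swap → [6, 31, 36, 14, 39, 49, 43, 27]
  31 vs smaller child 14 at index 3, swap → [6, 14, 36, 31, 39, 49, 43, 27]
  31 vs only child 27 at index 7, swap → [6, 14, 36, 27, 39, 49, 43, 31]
extract-min #6 returns 6:
  remove root 6; move last element 31 to root → [31, 14, 36, 27, 39, 49, 43]
  31 vs smaller child 14 at index 1, swap → [14, 31, 36, 27, 39, 49, 43]
  31 vs smaller child 27 at index 3, swap → [14, 27, 36, 31, 39, 49, 43]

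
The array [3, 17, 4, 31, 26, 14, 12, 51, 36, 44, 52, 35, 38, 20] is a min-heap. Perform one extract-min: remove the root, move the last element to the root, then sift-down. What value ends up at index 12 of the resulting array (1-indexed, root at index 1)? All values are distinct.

35

remove root 3; move last element 20 to root → [20, 17, 4, 31, 26, 14, 12, 51, 36, 44, 52, 35, 38]
20 vs smaller child 4 at index 3, swap → [4, 17, 20, 31, 26, 14, 12, 51, 36, 44, 52, 35, 38]
20 vs smaller child 12 at index 7, swap → [4, 17, 12, 31, 26, 14, 20, 51, 36, 44, 52, 35, 38]
resulting array: [4, 17, 12, 31, 26, 14, 20, 51, 36, 44, 52, 35, 38]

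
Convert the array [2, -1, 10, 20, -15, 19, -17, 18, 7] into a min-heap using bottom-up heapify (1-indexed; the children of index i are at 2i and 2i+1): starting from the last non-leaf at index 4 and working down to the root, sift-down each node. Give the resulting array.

[-17, -15, 2, 7, -1, 19, 10, 18, 20]

sift down from index 4:
  20 vs smaller child 7 at index 9, swap → [2, -1, 10, 7, -15, 19, -17, 18, 20]
sift down from index 3:
  10 vs smaller child -17 at index 7, swap → [2, -1, -17, 7, -15, 19, 10, 18, 20]
sift down from index 2:
  -1 vs smaller child -15 at index 5, swap → [2, -15, -17, 7, -1, 19, 10, 18, 20]
sift down from index 1:
  2 vs smaller child -17 at index 3, swap → [-17, -15, 2, 7, -1, 19, 10, 18, 20]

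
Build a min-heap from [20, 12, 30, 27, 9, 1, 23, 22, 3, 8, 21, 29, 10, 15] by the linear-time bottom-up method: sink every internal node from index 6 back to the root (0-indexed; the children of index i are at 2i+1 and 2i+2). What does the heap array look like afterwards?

[1, 3, 10, 12, 8, 20, 15, 22, 27, 9, 21, 29, 30, 23]

sift down from index 6:
  23 vs only child 15 at index 13, swap → [20, 12, 30, 27, 9, 1, 15, 22, 3, 8, 21, 29, 10, 23]
sift down from index 5: already satisfies heap property
sift down from index 4:
  9 vs smaller child 8 at index 9, swap → [20, 12, 30, 27, 8, 1, 15, 22, 3, 9, 21, 29, 10, 23]
sift down from index 3:
  27 vs smaller child 3 at index 8, swap → [20, 12, 30, 3, 8, 1, 15, 22, 27, 9, 21, 29, 10, 23]
sift down from index 2:
  30 vs smaller child 1 at index 5, swap → [20, 12, 1, 3, 8, 30, 15, 22, 27, 9, 21, 29, 10, 23]
  30 vs smaller child 10 at index 12, swap → [20, 12, 1, 3, 8, 10, 15, 22, 27, 9, 21, 29, 30, 23]
sift down from index 1:
  12 vs smaller child 3 at index 3, swap → [20, 3, 1, 12, 8, 10, 15, 22, 27, 9, 21, 29, 30, 23]
sift down from index 0:
  20 vs smaller child 1 at index 2, swap → [1, 3, 20, 12, 8, 10, 15, 22, 27, 9, 21, 29, 30, 23]
  20 vs smaller child 10 at index 5, swap → [1, 3, 10, 12, 8, 20, 15, 22, 27, 9, 21, 29, 30, 23]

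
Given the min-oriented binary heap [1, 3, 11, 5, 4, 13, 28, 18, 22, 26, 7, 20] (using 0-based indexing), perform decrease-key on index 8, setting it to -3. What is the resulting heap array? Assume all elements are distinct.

[-3, 1, 11, 3, 4, 13, 28, 18, 5, 26, 7, 20]

set index 8 from 22 to -3 → [1, 3, 11, 5, 4, 13, 28, 18, -3, 26, 7, 20]
-3 < parent 5 at index 3, swap → [1, 3, 11, -3, 4, 13, 28, 18, 5, 26, 7, 20]
-3 < parent 3 at index 1, swap → [1, -3, 11, 3, 4, 13, 28, 18, 5, 26, 7, 20]
-3 < parent 1 at index 0, swap → [-3, 1, 11, 3, 4, 13, 28, 18, 5, 26, 7, 20]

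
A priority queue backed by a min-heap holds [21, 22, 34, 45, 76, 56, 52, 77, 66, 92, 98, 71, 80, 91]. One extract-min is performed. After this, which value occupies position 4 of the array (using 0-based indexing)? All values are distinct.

76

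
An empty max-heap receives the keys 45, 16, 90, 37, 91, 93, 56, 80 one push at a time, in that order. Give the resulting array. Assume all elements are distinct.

[93, 90, 91, 80, 37, 45, 56, 16]

Insert 45:
  append 45 at index 0 → [45] (no swap needed)
Insert 16:
  append 16 at index 1 → [45, 16] (no swap needed)
Insert 90:
  append 90 at index 2 → [45, 16, 90]
  90 > parent 45 at index 0, swap → [90, 16, 45]
Insert 37:
  append 37 at index 3 → [90, 16, 45, 37]
  37 > parent 16 at index 1, swap → [90, 37, 45, 16]
Insert 91:
  append 91 at index 4 → [90, 37, 45, 16, 91]
  91 > parent 37 at index 1, swap → [90, 91, 45, 16, 37]
  91 > parent 90 at index 0, swap → [91, 90, 45, 16, 37]
Insert 93:
  append 93 at index 5 → [91, 90, 45, 16, 37, 93]
  93 > parent 45 at index 2, swap → [91, 90, 93, 16, 37, 45]
  93 > parent 91 at index 0, swap → [93, 90, 91, 16, 37, 45]
Insert 56:
  append 56 at index 6 → [93, 90, 91, 16, 37, 45, 56] (no swap needed)
Insert 80:
  append 80 at index 7 → [93, 90, 91, 16, 37, 45, 56, 80]
  80 > parent 16 at index 3, swap → [93, 90, 91, 80, 37, 45, 56, 16]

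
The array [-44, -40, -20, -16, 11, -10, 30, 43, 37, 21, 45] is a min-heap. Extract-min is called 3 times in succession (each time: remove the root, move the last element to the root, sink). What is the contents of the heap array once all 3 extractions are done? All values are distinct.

[-16, 11, -10, 37, 45, 21, 30, 43]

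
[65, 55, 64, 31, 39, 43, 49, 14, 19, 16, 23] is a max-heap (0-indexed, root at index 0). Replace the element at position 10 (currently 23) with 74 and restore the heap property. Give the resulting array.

set index 10 from 23 to 74 → [65, 55, 64, 31, 39, 43, 49, 14, 19, 16, 74]
74 > parent 39 at index 4, swap → [65, 55, 64, 31, 74, 43, 49, 14, 19, 16, 39]
74 > parent 55 at index 1, swap → [65, 74, 64, 31, 55, 43, 49, 14, 19, 16, 39]
74 > parent 65 at index 0, swap → [74, 65, 64, 31, 55, 43, 49, 14, 19, 16, 39]

[74, 65, 64, 31, 55, 43, 49, 14, 19, 16, 39]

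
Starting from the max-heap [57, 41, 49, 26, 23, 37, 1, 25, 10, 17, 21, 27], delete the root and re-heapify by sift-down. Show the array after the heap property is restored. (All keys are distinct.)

[49, 41, 37, 26, 23, 27, 1, 25, 10, 17, 21]

remove root 57; move last element 27 to root → [27, 41, 49, 26, 23, 37, 1, 25, 10, 17, 21]
27 vs larger child 49 at index 2, swap → [49, 41, 27, 26, 23, 37, 1, 25, 10, 17, 21]
27 vs larger child 37 at index 5, swap → [49, 41, 37, 26, 23, 27, 1, 25, 10, 17, 21]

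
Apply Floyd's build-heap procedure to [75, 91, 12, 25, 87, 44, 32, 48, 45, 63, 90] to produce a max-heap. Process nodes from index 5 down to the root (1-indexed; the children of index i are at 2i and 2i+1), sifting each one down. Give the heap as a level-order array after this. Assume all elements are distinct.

[91, 90, 44, 48, 87, 12, 32, 25, 45, 63, 75]

sift down from index 5:
  87 vs larger child 90 at index 11, swap → [75, 91, 12, 25, 90, 44, 32, 48, 45, 63, 87]
sift down from index 4:
  25 vs larger child 48 at index 8, swap → [75, 91, 12, 48, 90, 44, 32, 25, 45, 63, 87]
sift down from index 3:
  12 vs larger child 44 at index 6, swap → [75, 91, 44, 48, 90, 12, 32, 25, 45, 63, 87]
sift down from index 2: already satisfies heap property
sift down from index 1:
  75 vs larger child 91 at index 2, swap → [91, 75, 44, 48, 90, 12, 32, 25, 45, 63, 87]
  75 vs larger child 90 at index 5, swap → [91, 90, 44, 48, 75, 12, 32, 25, 45, 63, 87]
  75 vs larger child 87 at index 11, swap → [91, 90, 44, 48, 87, 12, 32, 25, 45, 63, 75]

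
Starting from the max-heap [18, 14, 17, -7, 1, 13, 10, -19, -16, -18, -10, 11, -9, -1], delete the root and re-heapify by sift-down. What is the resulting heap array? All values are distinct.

[17, 14, 13, -7, 1, 11, 10, -19, -16, -18, -10, -1, -9]

remove root 18; move last element -1 to root → [-1, 14, 17, -7, 1, 13, 10, -19, -16, -18, -10, 11, -9]
-1 vs larger child 17 at index 2, swap → [17, 14, -1, -7, 1, 13, 10, -19, -16, -18, -10, 11, -9]
-1 vs larger child 13 at index 5, swap → [17, 14, 13, -7, 1, -1, 10, -19, -16, -18, -10, 11, -9]
-1 vs larger child 11 at index 11, swap → [17, 14, 13, -7, 1, 11, 10, -19, -16, -18, -10, -1, -9]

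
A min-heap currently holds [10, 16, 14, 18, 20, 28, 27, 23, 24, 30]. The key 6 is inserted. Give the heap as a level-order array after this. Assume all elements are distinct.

[6, 10, 14, 18, 16, 28, 27, 23, 24, 30, 20]

append 6 at index 10 → [10, 16, 14, 18, 20, 28, 27, 23, 24, 30, 6]
6 < parent 20 at index 4, swap → [10, 16, 14, 18, 6, 28, 27, 23, 24, 30, 20]
6 < parent 16 at index 1, swap → [10, 6, 14, 18, 16, 28, 27, 23, 24, 30, 20]
6 < parent 10 at index 0, swap → [6, 10, 14, 18, 16, 28, 27, 23, 24, 30, 20]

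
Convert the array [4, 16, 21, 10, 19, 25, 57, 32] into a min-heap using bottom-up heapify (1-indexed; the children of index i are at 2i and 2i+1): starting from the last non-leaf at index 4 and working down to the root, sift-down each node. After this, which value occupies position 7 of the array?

57

sift down from index 4: already satisfies heap property
sift down from index 3: already satisfies heap property
sift down from index 2:
  16 vs smaller child 10 at index 4, swap → [4, 10, 21, 16, 19, 25, 57, 32]
sift down from index 1: already satisfies heap property
resulting array: [4, 10, 21, 16, 19, 25, 57, 32]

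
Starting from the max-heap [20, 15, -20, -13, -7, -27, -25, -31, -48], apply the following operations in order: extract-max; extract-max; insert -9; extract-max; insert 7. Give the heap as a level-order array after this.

[7, -9, -20, -13, -48, -27, -25, -31]

extract-max → returns 20:
  remove root 20; move last element -48 to root → [-48, 15, -20, -13, -7, -27, -25, -31]
  -48 vs larger child 15 at index 1, swap → [15, -48, -20, -13, -7, -27, -25, -31]
  -48 vs larger child -7 at index 4, swap → [15, -7, -20, -13, -48, -27, -25, -31]
extract-max → returns 15:
  remove root 15; move last element -31 to root → [-31, -7, -20, -13, -48, -27, -25]
  -31 vs larger child -7 at index 1, swap → [-7, -31, -20, -13, -48, -27, -25]
  -31 vs larger child -13 at index 3, swap → [-7, -13, -20, -31, -48, -27, -25]
insert -9:
  append -9 at index 7 → [-7, -13, -20, -31, -48, -27, -25, -9]
  -9 > parent -31 at index 3, swap → [-7, -13, -20, -9, -48, -27, -25, -31]
  -9 > parent -13 at index 1, swap → [-7, -9, -20, -13, -48, -27, -25, -31]
extract-max → returns -7:
  remove root -7; move last element -31 to root → [-31, -9, -20, -13, -48, -27, -25]
  -31 vs larger child -9 at index 1, swap → [-9, -31, -20, -13, -48, -27, -25]
  -31 vs larger child -13 at index 3, swap → [-9, -13, -20, -31, -48, -27, -25]
insert 7:
  append 7 at index 7 → [-9, -13, -20, -31, -48, -27, -25, 7]
  7 > parent -31 at index 3, swap → [-9, -13, -20, 7, -48, -27, -25, -31]
  7 > parent -13 at index 1, swap → [-9, 7, -20, -13, -48, -27, -25, -31]
  7 > parent -9 at index 0, swap → [7, -9, -20, -13, -48, -27, -25, -31]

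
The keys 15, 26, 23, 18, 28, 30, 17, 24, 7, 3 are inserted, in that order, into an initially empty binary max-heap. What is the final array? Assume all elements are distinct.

[30, 26, 28, 24, 18, 23, 17, 15, 7, 3]

Insert 15:
  append 15 at index 0 → [15] (no swap needed)
Insert 26:
  append 26 at index 1 → [15, 26]
  26 > parent 15 at index 0, swap → [26, 15]
Insert 23:
  append 23 at index 2 → [26, 15, 23] (no swap needed)
Insert 18:
  append 18 at index 3 → [26, 15, 23, 18]
  18 > parent 15 at index 1, swap → [26, 18, 23, 15]
Insert 28:
  append 28 at index 4 → [26, 18, 23, 15, 28]
  28 > parent 18 at index 1, swap → [26, 28, 23, 15, 18]
  28 > parent 26 at index 0, swap → [28, 26, 23, 15, 18]
Insert 30:
  append 30 at index 5 → [28, 26, 23, 15, 18, 30]
  30 > parent 23 at index 2, swap → [28, 26, 30, 15, 18, 23]
  30 > parent 28 at index 0, swap → [30, 26, 28, 15, 18, 23]
Insert 17:
  append 17 at index 6 → [30, 26, 28, 15, 18, 23, 17] (no swap needed)
Insert 24:
  append 24 at index 7 → [30, 26, 28, 15, 18, 23, 17, 24]
  24 > parent 15 at index 3, swap → [30, 26, 28, 24, 18, 23, 17, 15]
Insert 7:
  append 7 at index 8 → [30, 26, 28, 24, 18, 23, 17, 15, 7] (no swap needed)
Insert 3:
  append 3 at index 9 → [30, 26, 28, 24, 18, 23, 17, 15, 7, 3] (no swap needed)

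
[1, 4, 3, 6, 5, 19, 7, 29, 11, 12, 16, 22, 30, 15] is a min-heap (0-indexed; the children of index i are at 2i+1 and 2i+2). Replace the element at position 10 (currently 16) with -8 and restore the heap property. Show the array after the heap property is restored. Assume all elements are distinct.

[-8, 1, 3, 6, 4, 19, 7, 29, 11, 12, 5, 22, 30, 15]

set index 10 from 16 to -8 → [1, 4, 3, 6, 5, 19, 7, 29, 11, 12, -8, 22, 30, 15]
-8 < parent 5 at index 4, swap → [1, 4, 3, 6, -8, 19, 7, 29, 11, 12, 5, 22, 30, 15]
-8 < parent 4 at index 1, swap → [1, -8, 3, 6, 4, 19, 7, 29, 11, 12, 5, 22, 30, 15]
-8 < parent 1 at index 0, swap → [-8, 1, 3, 6, 4, 19, 7, 29, 11, 12, 5, 22, 30, 15]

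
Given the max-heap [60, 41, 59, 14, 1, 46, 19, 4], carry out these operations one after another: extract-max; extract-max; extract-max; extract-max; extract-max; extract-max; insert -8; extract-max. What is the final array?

extract-max → returns 60:
  remove root 60; move last element 4 to root → [4, 41, 59, 14, 1, 46, 19]
  4 vs larger child 59 at index 2, swap → [59, 41, 4, 14, 1, 46, 19]
  4 vs larger child 46 at index 5, swap → [59, 41, 46, 14, 1, 4, 19]
extract-max → returns 59:
  remove root 59; move last element 19 to root → [19, 41, 46, 14, 1, 4]
  19 vs larger child 46 at index 2, swap → [46, 41, 19, 14, 1, 4]
extract-max → returns 46:
  remove root 46; move last element 4 to root → [4, 41, 19, 14, 1]
  4 vs larger child 41 at index 1, swap → [41, 4, 19, 14, 1]
  4 vs larger child 14 at index 3, swap → [41, 14, 19, 4, 1]
extract-max → returns 41:
  remove root 41; move last element 1 to root → [1, 14, 19, 4]
  1 vs larger child 19 at index 2, swap → [19, 14, 1, 4]
extract-max → returns 19:
  remove root 19; move last element 4 to root → [4, 14, 1]
  4 vs larger child 14 at index 1, swap → [14, 4, 1]
extract-max → returns 14:
  remove root 14; move last element 1 to root → [1, 4]
  1 vs only child 4 at index 1, swap → [4, 1]
insert -8:
  append -8 at index 2 → [4, 1, -8] (no swap needed)
extract-max → returns 4:
  remove root 4; move last element -8 to root → [-8, 1]
  -8 vs only child 1 at index 1, swap → [1, -8]

[1, -8]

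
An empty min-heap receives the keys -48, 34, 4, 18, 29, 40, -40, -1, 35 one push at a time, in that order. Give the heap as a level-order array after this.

[-48, -1, -40, 18, 29, 40, 4, 34, 35]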